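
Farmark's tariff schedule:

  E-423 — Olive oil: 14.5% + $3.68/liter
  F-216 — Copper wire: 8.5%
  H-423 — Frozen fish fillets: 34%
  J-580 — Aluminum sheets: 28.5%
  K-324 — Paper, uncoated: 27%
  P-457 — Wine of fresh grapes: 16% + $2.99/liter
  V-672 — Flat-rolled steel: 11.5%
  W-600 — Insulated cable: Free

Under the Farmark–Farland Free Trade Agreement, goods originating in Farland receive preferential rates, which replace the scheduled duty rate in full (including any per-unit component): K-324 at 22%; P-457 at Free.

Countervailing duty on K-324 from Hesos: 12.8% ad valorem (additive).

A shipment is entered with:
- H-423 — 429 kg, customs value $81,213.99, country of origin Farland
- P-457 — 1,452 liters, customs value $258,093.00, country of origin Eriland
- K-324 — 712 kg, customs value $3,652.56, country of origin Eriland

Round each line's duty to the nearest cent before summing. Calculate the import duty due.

Line 1 (H-423, Farland, 429 kg, $81,213.99):
Base rate for H-423 is 34%.
Origin Farland is the FTA partner but H-423 is not on the preference list; base rate stands.
Duty = $81,213.99 × 34% = $27,612.76.
Line 2 (P-457, Eriland, 1,452 liters, $258,093.00):
Base rate for P-457 is 16% + $2.99/liter.
P-457 has an FTA preferential rate, but origin Eriland is not Farland; base rate stands.
Duty = $258,093.00 × 16% + 1,452 × $2.99 = $45,636.36.
Line 3 (K-324, Eriland, 712 kg, $3,652.56):
Base rate for K-324 is 27%.
K-324 has an FTA preferential rate, but origin Eriland is not Farland; base rate stands.
The additional-duty order on K-324 targets Hesos, not Eriland; it does not apply.
Duty = $3,652.56 × 27% = $986.19.
Total = $27,612.76 + $45,636.36 + $986.19 = $74,235.31.

$74,235.31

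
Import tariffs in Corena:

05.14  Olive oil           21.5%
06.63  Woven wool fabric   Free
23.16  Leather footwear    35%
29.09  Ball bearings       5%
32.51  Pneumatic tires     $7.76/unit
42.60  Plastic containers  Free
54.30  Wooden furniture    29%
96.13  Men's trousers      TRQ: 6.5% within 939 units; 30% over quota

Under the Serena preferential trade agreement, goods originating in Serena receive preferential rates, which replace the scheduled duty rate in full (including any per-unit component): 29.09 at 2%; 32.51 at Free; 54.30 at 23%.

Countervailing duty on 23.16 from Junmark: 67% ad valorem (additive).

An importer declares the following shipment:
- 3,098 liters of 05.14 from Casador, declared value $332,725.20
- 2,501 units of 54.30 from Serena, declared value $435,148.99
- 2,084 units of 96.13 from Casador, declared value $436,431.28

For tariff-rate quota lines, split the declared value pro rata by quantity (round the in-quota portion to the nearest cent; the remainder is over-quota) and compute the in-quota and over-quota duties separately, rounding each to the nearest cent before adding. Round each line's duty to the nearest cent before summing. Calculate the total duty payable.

Line 1 (05.14, Casador, 3,098 liters, $332,725.20):
Base rate for 05.14 is 21.5%.
Duty = $332,725.20 × 21.5% = $71,535.92.
Line 2 (54.30, Serena, 2,501 units, $435,148.99):
Base rate for 54.30 is 29%.
Origin Serena qualifies under the Corena–Serena agreement and 54.30 is covered: preferential rate 23% applies instead.
Duty = $435,148.99 × 23% = $100,084.27.
Line 3 (96.13, Casador, 2,084 units, $436,431.28):
Code 96.13 is under a tariff-rate quota (threshold 939 units). In-quota: 939 units at 6.5%; over-quota: 1,145 units at 30%.
Pro-rata value split: in-quota = $436,431.28 × 939/2,084 = $196,645.38; over-quota = $436,431.28 − $196,645.38 = $239,785.90.
In-quota duty = $196,645.38 × 6.5% = $12,781.95. Over-quota duty = $239,785.90 × 30% = $71,935.77.
Line duty = $12,781.95 + $71,935.77 = $84,717.72.
Total = $71,535.92 + $100,084.27 + $84,717.72 = $256,337.91.

$256,337.91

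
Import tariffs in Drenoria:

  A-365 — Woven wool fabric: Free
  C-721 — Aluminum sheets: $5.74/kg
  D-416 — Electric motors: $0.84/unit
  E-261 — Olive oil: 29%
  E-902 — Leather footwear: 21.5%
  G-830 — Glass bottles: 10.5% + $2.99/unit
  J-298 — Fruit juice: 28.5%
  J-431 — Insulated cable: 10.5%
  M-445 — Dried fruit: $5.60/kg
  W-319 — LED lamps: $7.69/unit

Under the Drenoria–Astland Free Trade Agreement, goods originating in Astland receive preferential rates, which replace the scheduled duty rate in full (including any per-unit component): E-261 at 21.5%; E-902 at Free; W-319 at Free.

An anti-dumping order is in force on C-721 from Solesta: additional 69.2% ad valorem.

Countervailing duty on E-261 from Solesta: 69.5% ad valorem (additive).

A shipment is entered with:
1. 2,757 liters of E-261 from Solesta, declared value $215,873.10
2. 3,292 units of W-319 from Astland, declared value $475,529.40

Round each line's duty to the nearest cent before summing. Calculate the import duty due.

Line 1 (E-261, Solesta, 2,757 liters, $215,873.10):
Base rate for E-261 is 29%.
E-261 has an FTA preferential rate, but origin Solesta is not Astland; base rate stands.
Additional duty on E-261 from Solesta: +69.5%. Applied ad valorem rate: 29% + 69.5% = 98.5%.
Duty = $215,873.10 × 98.5% = $212,635.00.
Line 2 (W-319, Astland, 3,292 units, $475,529.40):
Base rate for W-319 is $7.69/unit.
Origin Astland qualifies under the Drenoria–Astland agreement and W-319 is covered: preferential rate Free applies instead.
Duty = $475,529.40 × 0% = $0.00.
Total = $212,635.00 + $0.00 = $212,635.00.

$212,635.00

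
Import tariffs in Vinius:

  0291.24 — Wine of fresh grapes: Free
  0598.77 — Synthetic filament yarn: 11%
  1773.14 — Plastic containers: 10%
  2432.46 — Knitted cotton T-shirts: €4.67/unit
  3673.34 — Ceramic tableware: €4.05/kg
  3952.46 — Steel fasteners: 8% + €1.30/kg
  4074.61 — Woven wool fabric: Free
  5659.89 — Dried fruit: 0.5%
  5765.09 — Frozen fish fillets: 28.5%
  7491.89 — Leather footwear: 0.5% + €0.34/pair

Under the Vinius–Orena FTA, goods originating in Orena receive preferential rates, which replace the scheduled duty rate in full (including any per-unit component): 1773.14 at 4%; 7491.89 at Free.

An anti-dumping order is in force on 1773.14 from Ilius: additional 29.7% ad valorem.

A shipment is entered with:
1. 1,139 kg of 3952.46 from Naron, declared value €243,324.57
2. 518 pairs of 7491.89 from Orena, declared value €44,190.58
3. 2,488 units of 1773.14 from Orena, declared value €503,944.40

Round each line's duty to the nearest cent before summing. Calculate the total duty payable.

€41,104.45

Line 1 (3952.46, Naron, 1,139 kg, €243,324.57):
Base rate for 3952.46 is 8% + €1.30/kg.
Duty = €243,324.57 × 8% + 1,139 × €1.30 = €20,946.67.
Line 2 (7491.89, Orena, 518 pairs, €44,190.58):
Base rate for 7491.89 is 0.5% + €0.34/pair.
Origin Orena qualifies under the Vinius–Orena agreement and 7491.89 is covered: preferential rate Free applies instead.
Duty = €44,190.58 × 0% = €0.00.
Line 3 (1773.14, Orena, 2,488 units, €503,944.40):
Base rate for 1773.14 is 10%.
Origin Orena qualifies under the Vinius–Orena agreement and 1773.14 is covered: preferential rate 4% applies instead.
The additional-duty order on 1773.14 targets Ilius, not Orena; it does not apply.
Duty = €503,944.40 × 4% = €20,157.78.
Total = €20,946.67 + €0.00 + €20,157.78 = €41,104.45.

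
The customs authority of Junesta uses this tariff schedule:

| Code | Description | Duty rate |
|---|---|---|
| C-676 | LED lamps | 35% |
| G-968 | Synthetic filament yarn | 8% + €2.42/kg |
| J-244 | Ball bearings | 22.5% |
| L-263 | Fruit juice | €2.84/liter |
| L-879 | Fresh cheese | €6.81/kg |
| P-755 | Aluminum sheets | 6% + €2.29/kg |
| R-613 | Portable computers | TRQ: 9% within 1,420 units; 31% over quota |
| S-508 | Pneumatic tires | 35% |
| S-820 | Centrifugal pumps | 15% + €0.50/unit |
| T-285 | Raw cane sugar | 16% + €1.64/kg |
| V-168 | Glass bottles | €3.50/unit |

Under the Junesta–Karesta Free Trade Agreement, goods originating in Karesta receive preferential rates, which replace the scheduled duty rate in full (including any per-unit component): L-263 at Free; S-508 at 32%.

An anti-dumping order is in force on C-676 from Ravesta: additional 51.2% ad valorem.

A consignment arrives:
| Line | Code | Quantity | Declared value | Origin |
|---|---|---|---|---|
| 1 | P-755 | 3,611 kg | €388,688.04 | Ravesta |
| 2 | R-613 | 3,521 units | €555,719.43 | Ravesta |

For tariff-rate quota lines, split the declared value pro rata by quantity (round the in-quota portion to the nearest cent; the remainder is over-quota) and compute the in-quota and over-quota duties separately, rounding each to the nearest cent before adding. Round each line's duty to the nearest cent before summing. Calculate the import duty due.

Line 1 (P-755, Ravesta, 3,611 kg, €388,688.04):
Base rate for P-755 is 6% + €2.29/kg.
Duty = €388,688.04 × 6% + 3,611 × €2.29 = €31,590.47.
Line 2 (R-613, Ravesta, 3,521 units, €555,719.43):
Code R-613 is under a tariff-rate quota (threshold 1,420 units). In-quota: 1,420 units at 9%; over-quota: 2,101 units at 31%.
Pro-rata value split: in-quota = €555,719.43 × 1,420/3,521 = €224,118.60; over-quota = €555,719.43 − €224,118.60 = €331,600.83.
In-quota duty = €224,118.60 × 9% = €20,170.67. Over-quota duty = €331,600.83 × 31% = €102,796.26.
Line duty = €20,170.67 + €102,796.26 = €122,966.93.
Total = €31,590.47 + €122,966.93 = €154,557.40.

€154,557.40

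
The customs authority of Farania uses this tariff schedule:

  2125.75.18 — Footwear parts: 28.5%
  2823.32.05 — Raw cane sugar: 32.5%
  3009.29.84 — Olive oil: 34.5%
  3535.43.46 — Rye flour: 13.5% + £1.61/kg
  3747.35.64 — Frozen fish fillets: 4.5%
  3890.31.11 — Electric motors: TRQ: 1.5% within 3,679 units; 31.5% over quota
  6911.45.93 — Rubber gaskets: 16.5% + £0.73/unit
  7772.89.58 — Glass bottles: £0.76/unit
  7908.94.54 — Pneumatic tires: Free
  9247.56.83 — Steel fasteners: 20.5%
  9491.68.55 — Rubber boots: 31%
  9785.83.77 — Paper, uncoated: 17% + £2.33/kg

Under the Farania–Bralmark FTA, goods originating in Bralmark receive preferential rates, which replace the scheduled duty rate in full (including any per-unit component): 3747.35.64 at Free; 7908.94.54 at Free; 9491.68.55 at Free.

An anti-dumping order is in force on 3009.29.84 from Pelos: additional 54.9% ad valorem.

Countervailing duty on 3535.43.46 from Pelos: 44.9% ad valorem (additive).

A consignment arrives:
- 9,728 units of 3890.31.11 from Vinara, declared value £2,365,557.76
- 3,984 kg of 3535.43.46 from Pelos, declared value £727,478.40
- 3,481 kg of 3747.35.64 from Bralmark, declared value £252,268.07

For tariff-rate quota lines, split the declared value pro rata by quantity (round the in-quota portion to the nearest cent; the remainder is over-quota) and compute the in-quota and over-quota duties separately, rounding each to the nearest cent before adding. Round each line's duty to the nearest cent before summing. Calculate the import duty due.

£908,025.60

Line 1 (3890.31.11, Vinara, 9,728 units, £2,365,557.76):
Code 3890.31.11 is under a tariff-rate quota (threshold 3,679 units). In-quota: 3,679 units at 1.5%; over-quota: 6,049 units at 31.5%.
Pro-rata value split: in-quota = £2,365,557.76 × 3,679/9,728 = £894,622.43; over-quota = £2,365,557.76 − £894,622.43 = £1,470,935.33.
In-quota duty = £894,622.43 × 1.5% = £13,419.34. Over-quota duty = £1,470,935.33 × 31.5% = £463,344.63.
Line duty = £13,419.34 + £463,344.63 = £476,763.97.
Line 2 (3535.43.46, Pelos, 3,984 kg, £727,478.40):
Base rate for 3535.43.46 is 13.5% + £1.61/kg.
Additional duty on 3535.43.46 from Pelos: +44.9%. Applied ad valorem rate: 13.5% + 44.9% = 58.4%.
Duty = £727,478.40 × 58.4% + 3,984 × £1.61 = £431,261.63.
Line 3 (3747.35.64, Bralmark, 3,481 kg, £252,268.07):
Base rate for 3747.35.64 is 4.5%.
Origin Bralmark qualifies under the Farania–Bralmark agreement and 3747.35.64 is covered: preferential rate Free applies instead.
Duty = £252,268.07 × 0% = £0.00.
Total = £476,763.97 + £431,261.63 + £0.00 = £908,025.60.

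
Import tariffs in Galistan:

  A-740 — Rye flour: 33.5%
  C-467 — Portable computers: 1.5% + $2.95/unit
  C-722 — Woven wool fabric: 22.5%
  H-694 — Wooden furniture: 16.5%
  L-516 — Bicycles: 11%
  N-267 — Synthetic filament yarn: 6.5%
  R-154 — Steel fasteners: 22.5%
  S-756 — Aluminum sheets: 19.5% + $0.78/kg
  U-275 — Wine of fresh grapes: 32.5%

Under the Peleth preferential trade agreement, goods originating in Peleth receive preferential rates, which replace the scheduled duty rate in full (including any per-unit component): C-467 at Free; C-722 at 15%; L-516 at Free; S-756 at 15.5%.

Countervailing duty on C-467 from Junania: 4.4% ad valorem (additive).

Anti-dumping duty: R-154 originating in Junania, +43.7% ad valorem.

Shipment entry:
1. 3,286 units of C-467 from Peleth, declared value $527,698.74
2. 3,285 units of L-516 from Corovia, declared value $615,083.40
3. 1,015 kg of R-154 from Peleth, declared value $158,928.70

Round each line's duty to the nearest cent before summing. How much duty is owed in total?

$103,418.13

Line 1 (C-467, Peleth, 3,286 units, $527,698.74):
Base rate for C-467 is 1.5% + $2.95/unit.
Origin Peleth qualifies under the Galistan–Peleth agreement and C-467 is covered: preferential rate Free applies instead.
The additional-duty order on C-467 targets Junania, not Peleth; it does not apply.
Duty = $527,698.74 × 0% = $0.00.
Line 2 (L-516, Corovia, 3,285 units, $615,083.40):
Base rate for L-516 is 11%.
L-516 has an FTA preferential rate, but origin Corovia is not Peleth; base rate stands.
Duty = $615,083.40 × 11% = $67,659.17.
Line 3 (R-154, Peleth, 1,015 kg, $158,928.70):
Base rate for R-154 is 22.5%.
Origin Peleth is the FTA partner but R-154 is not on the preference list; base rate stands.
The additional-duty order on R-154 targets Junania, not Peleth; it does not apply.
Duty = $158,928.70 × 22.5% = $35,758.96.
Total = $0.00 + $67,659.17 + $35,758.96 = $103,418.13.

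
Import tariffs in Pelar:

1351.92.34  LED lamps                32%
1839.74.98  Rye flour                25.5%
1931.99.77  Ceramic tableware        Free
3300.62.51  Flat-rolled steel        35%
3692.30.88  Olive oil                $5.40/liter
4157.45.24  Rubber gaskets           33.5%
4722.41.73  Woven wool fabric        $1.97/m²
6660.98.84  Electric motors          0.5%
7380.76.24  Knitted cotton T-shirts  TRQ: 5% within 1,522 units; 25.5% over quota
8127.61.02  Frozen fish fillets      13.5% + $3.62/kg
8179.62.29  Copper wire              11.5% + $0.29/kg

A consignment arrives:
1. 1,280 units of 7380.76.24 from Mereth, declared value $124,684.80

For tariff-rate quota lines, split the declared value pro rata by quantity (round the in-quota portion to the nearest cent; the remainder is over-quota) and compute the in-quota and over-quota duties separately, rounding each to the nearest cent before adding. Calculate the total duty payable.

$6,234.24

Line 1 (7380.76.24, Mereth, 1,280 units, $124,684.80):
Code 7380.76.24 is under a tariff-rate quota (threshold 1,522 units). Quantity 1,280 units is within the quota, so the in-quota rate 5% applies to the full value.
Duty = $124,684.80 × 5% = $6,234.24.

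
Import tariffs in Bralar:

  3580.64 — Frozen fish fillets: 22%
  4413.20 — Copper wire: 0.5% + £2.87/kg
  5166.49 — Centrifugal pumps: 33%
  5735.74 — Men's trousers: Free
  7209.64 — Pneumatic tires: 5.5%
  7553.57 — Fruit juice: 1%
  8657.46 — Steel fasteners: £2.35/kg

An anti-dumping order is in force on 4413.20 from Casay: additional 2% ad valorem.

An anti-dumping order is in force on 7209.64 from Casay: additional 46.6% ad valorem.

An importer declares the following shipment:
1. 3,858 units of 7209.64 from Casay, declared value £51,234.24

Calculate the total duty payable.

£26,693.04

Line 1 (7209.64, Casay, 3,858 units, £51,234.24):
Base rate for 7209.64 is 5.5%.
Additional duty on 7209.64 from Casay: +46.6%. Applied ad valorem rate: 5.5% + 46.6% = 52.1%.
Duty = £51,234.24 × 52.1% = £26,693.04.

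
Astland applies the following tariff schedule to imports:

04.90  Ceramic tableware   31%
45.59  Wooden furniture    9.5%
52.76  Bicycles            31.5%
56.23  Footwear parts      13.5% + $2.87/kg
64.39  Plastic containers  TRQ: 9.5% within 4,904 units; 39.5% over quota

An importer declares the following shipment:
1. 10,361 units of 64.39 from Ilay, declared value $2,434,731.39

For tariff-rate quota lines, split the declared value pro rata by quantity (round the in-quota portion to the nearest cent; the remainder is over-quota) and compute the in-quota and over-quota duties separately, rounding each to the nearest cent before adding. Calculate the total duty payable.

$616,001.61

Line 1 (64.39, Ilay, 10,361 units, $2,434,731.39):
Code 64.39 is under a tariff-rate quota (threshold 4,904 units). In-quota: 4,904 units at 9.5%; over-quota: 5,457 units at 39.5%.
Pro-rata value split: in-quota = $2,434,731.39 × 4,904/10,361 = $1,152,390.96; over-quota = $2,434,731.39 − $1,152,390.96 = $1,282,340.43.
In-quota duty = $1,152,390.96 × 9.5% = $109,477.14. Over-quota duty = $1,282,340.43 × 39.5% = $506,524.47.
Line duty = $109,477.14 + $506,524.47 = $616,001.61.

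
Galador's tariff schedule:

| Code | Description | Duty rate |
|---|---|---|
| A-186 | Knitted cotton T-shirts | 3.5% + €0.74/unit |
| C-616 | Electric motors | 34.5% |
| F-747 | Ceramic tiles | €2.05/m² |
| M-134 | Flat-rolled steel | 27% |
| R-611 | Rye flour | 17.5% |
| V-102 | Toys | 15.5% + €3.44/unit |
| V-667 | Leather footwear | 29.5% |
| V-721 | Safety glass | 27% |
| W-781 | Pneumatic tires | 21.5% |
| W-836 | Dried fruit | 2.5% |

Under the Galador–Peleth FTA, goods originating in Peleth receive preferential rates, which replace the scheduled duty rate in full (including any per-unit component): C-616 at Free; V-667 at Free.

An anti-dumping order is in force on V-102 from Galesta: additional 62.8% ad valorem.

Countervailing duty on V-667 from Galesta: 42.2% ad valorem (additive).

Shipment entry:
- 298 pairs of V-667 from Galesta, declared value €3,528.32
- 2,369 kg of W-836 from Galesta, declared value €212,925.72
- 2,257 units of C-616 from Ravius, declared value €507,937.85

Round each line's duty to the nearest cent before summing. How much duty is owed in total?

€183,091.51

Line 1 (V-667, Galesta, 298 pairs, €3,528.32):
Base rate for V-667 is 29.5%.
V-667 has an FTA preferential rate, but origin Galesta is not Peleth; base rate stands.
Additional duty on V-667 from Galesta: +42.2%. Applied ad valorem rate: 29.5% + 42.2% = 71.7%.
Duty = €3,528.32 × 71.7% = €2,529.81.
Line 2 (W-836, Galesta, 2,369 kg, €212,925.72):
Base rate for W-836 is 2.5%.
Duty = €212,925.72 × 2.5% = €5,323.14.
Line 3 (C-616, Ravius, 2,257 units, €507,937.85):
Base rate for C-616 is 34.5%.
C-616 has an FTA preferential rate, but origin Ravius is not Peleth; base rate stands.
Duty = €507,937.85 × 34.5% = €175,238.56.
Total = €2,529.81 + €5,323.14 + €175,238.56 = €183,091.51.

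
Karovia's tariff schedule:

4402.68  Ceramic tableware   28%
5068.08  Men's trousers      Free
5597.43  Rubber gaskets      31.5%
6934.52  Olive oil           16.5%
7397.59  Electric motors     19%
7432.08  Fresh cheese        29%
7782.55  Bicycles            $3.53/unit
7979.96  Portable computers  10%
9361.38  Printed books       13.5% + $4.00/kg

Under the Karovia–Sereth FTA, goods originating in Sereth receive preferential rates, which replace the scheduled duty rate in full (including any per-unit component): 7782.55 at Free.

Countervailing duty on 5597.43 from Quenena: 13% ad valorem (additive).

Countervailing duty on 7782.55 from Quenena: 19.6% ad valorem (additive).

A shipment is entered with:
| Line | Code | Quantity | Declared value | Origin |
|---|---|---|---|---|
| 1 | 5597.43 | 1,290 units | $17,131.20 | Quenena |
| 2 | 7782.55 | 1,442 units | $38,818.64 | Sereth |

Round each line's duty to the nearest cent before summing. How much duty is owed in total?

Line 1 (5597.43, Quenena, 1,290 units, $17,131.20):
Base rate for 5597.43 is 31.5%.
Additional duty on 5597.43 from Quenena: +13%. Applied ad valorem rate: 31.5% + 13% = 44.5%.
Duty = $17,131.20 × 44.5% = $7,623.38.
Line 2 (7782.55, Sereth, 1,442 units, $38,818.64):
Base rate for 7782.55 is $3.53/unit.
Origin Sereth qualifies under the Karovia–Sereth agreement and 7782.55 is covered: preferential rate Free applies instead.
The additional-duty order on 7782.55 targets Quenena, not Sereth; it does not apply.
Duty = $38,818.64 × 0% = $0.00.
Total = $7,623.38 + $0.00 = $7,623.38.

$7,623.38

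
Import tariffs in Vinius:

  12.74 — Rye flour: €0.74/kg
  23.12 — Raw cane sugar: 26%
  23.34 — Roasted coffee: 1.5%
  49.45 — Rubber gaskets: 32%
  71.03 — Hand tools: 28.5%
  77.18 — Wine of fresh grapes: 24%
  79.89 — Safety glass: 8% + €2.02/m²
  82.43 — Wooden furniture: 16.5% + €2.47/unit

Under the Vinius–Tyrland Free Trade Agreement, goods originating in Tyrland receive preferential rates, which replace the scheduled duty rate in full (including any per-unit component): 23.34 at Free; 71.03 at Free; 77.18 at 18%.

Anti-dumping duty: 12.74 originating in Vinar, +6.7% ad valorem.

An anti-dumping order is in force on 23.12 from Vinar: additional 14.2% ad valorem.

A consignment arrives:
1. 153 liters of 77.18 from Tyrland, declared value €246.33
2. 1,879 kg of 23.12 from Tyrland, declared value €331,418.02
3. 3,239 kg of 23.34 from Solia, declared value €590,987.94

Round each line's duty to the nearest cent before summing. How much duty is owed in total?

€95,077.85

Line 1 (77.18, Tyrland, 153 liters, €246.33):
Base rate for 77.18 is 24%.
Origin Tyrland qualifies under the Vinius–Tyrland agreement and 77.18 is covered: preferential rate 18% applies instead.
Duty = €246.33 × 18% = €44.34.
Line 2 (23.12, Tyrland, 1,879 kg, €331,418.02):
Base rate for 23.12 is 26%.
Origin Tyrland is the FTA partner but 23.12 is not on the preference list; base rate stands.
The additional-duty order on 23.12 targets Vinar, not Tyrland; it does not apply.
Duty = €331,418.02 × 26% = €86,168.69.
Line 3 (23.34, Solia, 3,239 kg, €590,987.94):
Base rate for 23.34 is 1.5%.
23.34 has an FTA preferential rate, but origin Solia is not Tyrland; base rate stands.
Duty = €590,987.94 × 1.5% = €8,864.82.
Total = €44.34 + €86,168.69 + €8,864.82 = €95,077.85.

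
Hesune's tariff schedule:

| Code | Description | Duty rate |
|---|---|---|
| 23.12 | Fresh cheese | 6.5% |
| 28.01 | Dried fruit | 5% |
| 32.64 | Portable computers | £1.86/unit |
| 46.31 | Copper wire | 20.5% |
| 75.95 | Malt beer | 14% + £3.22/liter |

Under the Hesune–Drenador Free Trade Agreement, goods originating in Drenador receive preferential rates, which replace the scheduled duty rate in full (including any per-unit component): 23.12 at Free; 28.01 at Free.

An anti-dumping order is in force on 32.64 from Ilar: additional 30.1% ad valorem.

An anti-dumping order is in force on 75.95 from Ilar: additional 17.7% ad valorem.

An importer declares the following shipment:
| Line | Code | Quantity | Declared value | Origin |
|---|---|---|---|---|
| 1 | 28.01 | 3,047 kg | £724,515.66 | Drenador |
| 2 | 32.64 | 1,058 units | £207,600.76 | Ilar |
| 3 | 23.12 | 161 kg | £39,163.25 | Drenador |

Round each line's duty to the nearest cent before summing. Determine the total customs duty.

£64,455.71

Line 1 (28.01, Drenador, 3,047 kg, £724,515.66):
Base rate for 28.01 is 5%.
Origin Drenador qualifies under the Hesune–Drenador agreement and 28.01 is covered: preferential rate Free applies instead.
Duty = £724,515.66 × 0% = £0.00.
Line 2 (32.64, Ilar, 1,058 units, £207,600.76):
Base rate for 32.64 is £1.86/unit.
Additional duty on 32.64 from Ilar: +30.1% ad valorem. Applied ad valorem rate = 30.1%.
Duty = £207,600.76 × 30.1% + 1,058 × £1.86 = £64,455.71.
Line 3 (23.12, Drenador, 161 kg, £39,163.25):
Base rate for 23.12 is 6.5%.
Origin Drenador qualifies under the Hesune–Drenador agreement and 23.12 is covered: preferential rate Free applies instead.
Duty = £39,163.25 × 0% = £0.00.
Total = £0.00 + £64,455.71 + £0.00 = £64,455.71.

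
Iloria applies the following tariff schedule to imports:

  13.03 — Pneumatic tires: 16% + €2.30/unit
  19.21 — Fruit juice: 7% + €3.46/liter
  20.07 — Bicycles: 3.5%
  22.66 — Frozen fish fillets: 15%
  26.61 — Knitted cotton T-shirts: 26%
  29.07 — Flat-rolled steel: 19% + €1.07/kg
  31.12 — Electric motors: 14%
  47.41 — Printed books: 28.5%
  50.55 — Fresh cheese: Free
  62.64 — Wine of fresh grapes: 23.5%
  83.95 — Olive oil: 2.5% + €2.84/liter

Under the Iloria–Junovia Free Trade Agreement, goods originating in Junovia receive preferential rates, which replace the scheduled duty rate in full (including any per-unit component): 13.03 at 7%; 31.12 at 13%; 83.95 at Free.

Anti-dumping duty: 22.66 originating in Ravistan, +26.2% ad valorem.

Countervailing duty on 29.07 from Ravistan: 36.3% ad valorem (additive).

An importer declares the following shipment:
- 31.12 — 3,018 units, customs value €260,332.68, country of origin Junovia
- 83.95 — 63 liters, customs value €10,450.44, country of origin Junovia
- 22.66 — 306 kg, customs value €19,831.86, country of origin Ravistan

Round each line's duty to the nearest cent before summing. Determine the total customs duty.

Line 1 (31.12, Junovia, 3,018 units, €260,332.68):
Base rate for 31.12 is 14%.
Origin Junovia qualifies under the Iloria–Junovia agreement and 31.12 is covered: preferential rate 13% applies instead.
Duty = €260,332.68 × 13% = €33,843.25.
Line 2 (83.95, Junovia, 63 liters, €10,450.44):
Base rate for 83.95 is 2.5% + €2.84/liter.
Origin Junovia qualifies under the Iloria–Junovia agreement and 83.95 is covered: preferential rate Free applies instead.
Duty = €10,450.44 × 0% = €0.00.
Line 3 (22.66, Ravistan, 306 kg, €19,831.86):
Base rate for 22.66 is 15%.
Additional duty on 22.66 from Ravistan: +26.2%. Applied ad valorem rate: 15% + 26.2% = 41.2%.
Duty = €19,831.86 × 41.2% = €8,170.73.
Total = €33,843.25 + €0.00 + €8,170.73 = €42,013.98.

€42,013.98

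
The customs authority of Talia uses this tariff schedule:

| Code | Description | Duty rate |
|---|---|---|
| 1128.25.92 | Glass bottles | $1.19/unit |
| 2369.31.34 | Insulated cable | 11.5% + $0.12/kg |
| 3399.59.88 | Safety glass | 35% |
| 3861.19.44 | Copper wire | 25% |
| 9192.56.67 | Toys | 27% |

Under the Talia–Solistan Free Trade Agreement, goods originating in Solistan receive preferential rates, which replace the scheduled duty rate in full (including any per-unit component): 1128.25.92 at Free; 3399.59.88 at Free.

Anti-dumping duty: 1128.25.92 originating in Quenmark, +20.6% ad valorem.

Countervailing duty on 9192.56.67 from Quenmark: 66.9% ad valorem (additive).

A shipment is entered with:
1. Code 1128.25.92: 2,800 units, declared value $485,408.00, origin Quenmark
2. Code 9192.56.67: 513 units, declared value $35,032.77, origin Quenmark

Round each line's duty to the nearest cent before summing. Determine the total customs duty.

$136,221.82

Line 1 (1128.25.92, Quenmark, 2,800 units, $485,408.00):
Base rate for 1128.25.92 is $1.19/unit.
1128.25.92 has an FTA preferential rate, but origin Quenmark is not Solistan; base rate stands.
Additional duty on 1128.25.92 from Quenmark: +20.6% ad valorem. Applied ad valorem rate = 20.6%.
Duty = $485,408.00 × 20.6% + 2,800 × $1.19 = $103,326.05.
Line 2 (9192.56.67, Quenmark, 513 units, $35,032.77):
Base rate for 9192.56.67 is 27%.
Additional duty on 9192.56.67 from Quenmark: +66.9%. Applied ad valorem rate: 27% + 66.9% = 93.9%.
Duty = $35,032.77 × 93.9% = $32,895.77.
Total = $103,326.05 + $32,895.77 = $136,221.82.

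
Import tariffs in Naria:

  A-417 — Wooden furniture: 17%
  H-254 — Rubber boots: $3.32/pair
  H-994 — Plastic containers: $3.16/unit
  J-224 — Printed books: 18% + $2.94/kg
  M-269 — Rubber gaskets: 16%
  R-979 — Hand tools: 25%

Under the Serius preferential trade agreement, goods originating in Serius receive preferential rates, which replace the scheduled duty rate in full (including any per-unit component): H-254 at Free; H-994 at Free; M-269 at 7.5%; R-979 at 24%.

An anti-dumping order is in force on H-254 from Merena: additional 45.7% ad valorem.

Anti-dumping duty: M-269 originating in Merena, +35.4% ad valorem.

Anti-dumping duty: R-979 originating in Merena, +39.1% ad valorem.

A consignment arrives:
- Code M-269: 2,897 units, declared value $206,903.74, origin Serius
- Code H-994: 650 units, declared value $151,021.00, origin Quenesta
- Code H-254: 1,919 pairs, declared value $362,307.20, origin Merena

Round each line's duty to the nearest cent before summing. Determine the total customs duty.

Line 1 (M-269, Serius, 2,897 units, $206,903.74):
Base rate for M-269 is 16%.
Origin Serius qualifies under the Naria–Serius agreement and M-269 is covered: preferential rate 7.5% applies instead.
The additional-duty order on M-269 targets Merena, not Serius; it does not apply.
Duty = $206,903.74 × 7.5% = $15,517.78.
Line 2 (H-994, Quenesta, 650 units, $151,021.00):
Base rate for H-994 is $3.16/unit.
H-994 has an FTA preferential rate, but origin Quenesta is not Serius; base rate stands.
Duty = 650 × $3.16 = $2,054.00.
Line 3 (H-254, Merena, 1,919 pairs, $362,307.20):
Base rate for H-254 is $3.32/pair.
H-254 has an FTA preferential rate, but origin Merena is not Serius; base rate stands.
Additional duty on H-254 from Merena: +45.7% ad valorem. Applied ad valorem rate = 45.7%.
Duty = $362,307.20 × 45.7% + 1,919 × $3.32 = $171,945.47.
Total = $15,517.78 + $2,054.00 + $171,945.47 = $189,517.25.

$189,517.25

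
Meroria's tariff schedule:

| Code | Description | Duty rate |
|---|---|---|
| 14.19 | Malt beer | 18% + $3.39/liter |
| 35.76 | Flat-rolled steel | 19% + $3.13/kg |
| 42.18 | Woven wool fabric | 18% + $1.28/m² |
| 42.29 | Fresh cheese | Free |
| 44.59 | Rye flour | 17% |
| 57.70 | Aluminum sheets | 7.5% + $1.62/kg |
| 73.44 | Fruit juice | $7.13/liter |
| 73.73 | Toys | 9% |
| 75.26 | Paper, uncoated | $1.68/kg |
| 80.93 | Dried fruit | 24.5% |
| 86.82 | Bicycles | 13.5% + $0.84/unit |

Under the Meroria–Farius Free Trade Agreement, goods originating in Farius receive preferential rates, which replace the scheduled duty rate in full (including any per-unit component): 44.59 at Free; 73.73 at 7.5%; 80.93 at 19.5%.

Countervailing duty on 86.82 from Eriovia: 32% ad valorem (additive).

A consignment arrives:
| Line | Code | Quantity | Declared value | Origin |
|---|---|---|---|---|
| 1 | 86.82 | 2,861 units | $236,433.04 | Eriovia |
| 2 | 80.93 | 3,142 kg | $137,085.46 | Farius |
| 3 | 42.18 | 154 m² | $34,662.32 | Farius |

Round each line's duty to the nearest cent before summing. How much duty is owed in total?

$143,148.27

Line 1 (86.82, Eriovia, 2,861 units, $236,433.04):
Base rate for 86.82 is 13.5% + $0.84/unit.
Additional duty on 86.82 from Eriovia: +32%. Applied ad valorem rate: 13.5% + 32% = 45.5%.
Duty = $236,433.04 × 45.5% + 2,861 × $0.84 = $109,980.27.
Line 2 (80.93, Farius, 3,142 kg, $137,085.46):
Base rate for 80.93 is 24.5%.
Origin Farius qualifies under the Meroria–Farius agreement and 80.93 is covered: preferential rate 19.5% applies instead.
Duty = $137,085.46 × 19.5% = $26,731.66.
Line 3 (42.18, Farius, 154 m², $34,662.32):
Base rate for 42.18 is 18% + $1.28/m².
Origin Farius is the FTA partner but 42.18 is not on the preference list; base rate stands.
Duty = $34,662.32 × 18% + 154 × $1.28 = $6,436.34.
Total = $109,980.27 + $26,731.66 + $6,436.34 = $143,148.27.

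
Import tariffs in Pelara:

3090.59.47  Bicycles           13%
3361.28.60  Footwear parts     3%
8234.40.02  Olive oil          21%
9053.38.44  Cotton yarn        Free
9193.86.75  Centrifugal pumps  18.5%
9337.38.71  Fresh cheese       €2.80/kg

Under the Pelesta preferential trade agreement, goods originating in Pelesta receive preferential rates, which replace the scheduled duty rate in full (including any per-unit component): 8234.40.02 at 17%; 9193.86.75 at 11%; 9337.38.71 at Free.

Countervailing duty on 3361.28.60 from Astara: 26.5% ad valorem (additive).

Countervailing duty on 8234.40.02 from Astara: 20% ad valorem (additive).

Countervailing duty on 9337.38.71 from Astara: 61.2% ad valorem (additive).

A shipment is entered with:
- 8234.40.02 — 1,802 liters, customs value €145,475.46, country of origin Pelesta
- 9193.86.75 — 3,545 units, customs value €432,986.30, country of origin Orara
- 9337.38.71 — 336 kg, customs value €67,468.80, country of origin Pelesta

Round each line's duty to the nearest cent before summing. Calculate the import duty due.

Line 1 (8234.40.02, Pelesta, 1,802 liters, €145,475.46):
Base rate for 8234.40.02 is 21%.
Origin Pelesta qualifies under the Pelara–Pelesta agreement and 8234.40.02 is covered: preferential rate 17% applies instead.
The additional-duty order on 8234.40.02 targets Astara, not Pelesta; it does not apply.
Duty = €145,475.46 × 17% = €24,730.83.
Line 2 (9193.86.75, Orara, 3,545 units, €432,986.30):
Base rate for 9193.86.75 is 18.5%.
9193.86.75 has an FTA preferential rate, but origin Orara is not Pelesta; base rate stands.
Duty = €432,986.30 × 18.5% = €80,102.47.
Line 3 (9337.38.71, Pelesta, 336 kg, €67,468.80):
Base rate for 9337.38.71 is €2.80/kg.
Origin Pelesta qualifies under the Pelara–Pelesta agreement and 9337.38.71 is covered: preferential rate Free applies instead.
The additional-duty order on 9337.38.71 targets Astara, not Pelesta; it does not apply.
Duty = €67,468.80 × 0% = €0.00.
Total = €24,730.83 + €80,102.47 + €0.00 = €104,833.30.

€104,833.30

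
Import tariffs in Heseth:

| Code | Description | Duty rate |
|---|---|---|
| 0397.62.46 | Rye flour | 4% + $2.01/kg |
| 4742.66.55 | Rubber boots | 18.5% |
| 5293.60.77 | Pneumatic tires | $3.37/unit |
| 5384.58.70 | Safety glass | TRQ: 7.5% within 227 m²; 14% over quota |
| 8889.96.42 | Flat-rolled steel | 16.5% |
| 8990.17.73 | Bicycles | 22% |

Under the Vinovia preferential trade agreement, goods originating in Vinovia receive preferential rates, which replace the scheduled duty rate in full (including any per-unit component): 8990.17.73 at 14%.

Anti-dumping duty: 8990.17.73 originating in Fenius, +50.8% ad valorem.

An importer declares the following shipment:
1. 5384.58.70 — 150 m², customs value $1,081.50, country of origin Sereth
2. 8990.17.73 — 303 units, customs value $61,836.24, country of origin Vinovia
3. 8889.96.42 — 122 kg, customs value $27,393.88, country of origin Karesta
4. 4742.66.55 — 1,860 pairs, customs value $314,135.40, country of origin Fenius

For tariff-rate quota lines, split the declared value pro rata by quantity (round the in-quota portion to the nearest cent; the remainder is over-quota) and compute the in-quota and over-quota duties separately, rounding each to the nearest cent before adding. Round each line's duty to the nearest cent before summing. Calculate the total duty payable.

$71,373.22

Line 1 (5384.58.70, Sereth, 150 m², $1,081.50):
Code 5384.58.70 is under a tariff-rate quota (threshold 227 m²). Quantity 150 m² is within the quota, so the in-quota rate 7.5% applies to the full value.
Duty = $1,081.50 × 7.5% = $81.11.
Line 2 (8990.17.73, Vinovia, 303 units, $61,836.24):
Base rate for 8990.17.73 is 22%.
Origin Vinovia qualifies under the Heseth–Vinovia agreement and 8990.17.73 is covered: preferential rate 14% applies instead.
The additional-duty order on 8990.17.73 targets Fenius, not Vinovia; it does not apply.
Duty = $61,836.24 × 14% = $8,657.07.
Line 3 (8889.96.42, Karesta, 122 kg, $27,393.88):
Base rate for 8889.96.42 is 16.5%.
Duty = $27,393.88 × 16.5% = $4,519.99.
Line 4 (4742.66.55, Fenius, 1,860 pairs, $314,135.40):
Base rate for 4742.66.55 is 18.5%.
Duty = $314,135.40 × 18.5% = $58,115.05.
Total = $81.11 + $8,657.07 + $4,519.99 + $58,115.05 = $71,373.22.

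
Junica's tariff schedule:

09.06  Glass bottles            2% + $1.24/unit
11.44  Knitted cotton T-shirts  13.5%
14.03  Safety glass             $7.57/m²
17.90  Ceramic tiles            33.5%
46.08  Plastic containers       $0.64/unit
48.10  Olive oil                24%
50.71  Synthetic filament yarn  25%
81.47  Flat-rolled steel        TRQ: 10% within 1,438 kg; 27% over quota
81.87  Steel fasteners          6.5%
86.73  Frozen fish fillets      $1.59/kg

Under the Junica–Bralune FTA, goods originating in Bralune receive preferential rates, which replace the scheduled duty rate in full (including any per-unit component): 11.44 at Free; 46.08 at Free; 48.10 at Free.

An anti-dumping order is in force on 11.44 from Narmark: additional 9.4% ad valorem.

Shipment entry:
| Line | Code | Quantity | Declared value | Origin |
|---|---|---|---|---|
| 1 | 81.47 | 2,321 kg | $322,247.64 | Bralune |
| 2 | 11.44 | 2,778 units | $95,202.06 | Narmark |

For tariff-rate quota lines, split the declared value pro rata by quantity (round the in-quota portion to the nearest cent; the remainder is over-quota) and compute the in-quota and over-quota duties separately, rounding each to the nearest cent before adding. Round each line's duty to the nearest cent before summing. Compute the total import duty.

$74,867.30

Line 1 (81.47, Bralune, 2,321 kg, $322,247.64):
Code 81.47 is under a tariff-rate quota (threshold 1,438 kg). In-quota: 1,438 kg at 10%; over-quota: 883 kg at 27%.
Pro-rata value split: in-quota = $322,247.64 × 1,438/2,321 = $199,651.92; over-quota = $322,247.64 − $199,651.92 = $122,595.72.
In-quota duty = $199,651.92 × 10% = $19,965.19. Over-quota duty = $122,595.72 × 27% = $33,100.84.
Line duty = $19,965.19 + $33,100.84 = $53,066.03.
Line 2 (11.44, Narmark, 2,778 units, $95,202.06):
Base rate for 11.44 is 13.5%.
11.44 has an FTA preferential rate, but origin Narmark is not Bralune; base rate stands.
Additional duty on 11.44 from Narmark: +9.4%. Applied ad valorem rate: 13.5% + 9.4% = 22.9%.
Duty = $95,202.06 × 22.9% = $21,801.27.
Total = $53,066.03 + $21,801.27 = $74,867.30.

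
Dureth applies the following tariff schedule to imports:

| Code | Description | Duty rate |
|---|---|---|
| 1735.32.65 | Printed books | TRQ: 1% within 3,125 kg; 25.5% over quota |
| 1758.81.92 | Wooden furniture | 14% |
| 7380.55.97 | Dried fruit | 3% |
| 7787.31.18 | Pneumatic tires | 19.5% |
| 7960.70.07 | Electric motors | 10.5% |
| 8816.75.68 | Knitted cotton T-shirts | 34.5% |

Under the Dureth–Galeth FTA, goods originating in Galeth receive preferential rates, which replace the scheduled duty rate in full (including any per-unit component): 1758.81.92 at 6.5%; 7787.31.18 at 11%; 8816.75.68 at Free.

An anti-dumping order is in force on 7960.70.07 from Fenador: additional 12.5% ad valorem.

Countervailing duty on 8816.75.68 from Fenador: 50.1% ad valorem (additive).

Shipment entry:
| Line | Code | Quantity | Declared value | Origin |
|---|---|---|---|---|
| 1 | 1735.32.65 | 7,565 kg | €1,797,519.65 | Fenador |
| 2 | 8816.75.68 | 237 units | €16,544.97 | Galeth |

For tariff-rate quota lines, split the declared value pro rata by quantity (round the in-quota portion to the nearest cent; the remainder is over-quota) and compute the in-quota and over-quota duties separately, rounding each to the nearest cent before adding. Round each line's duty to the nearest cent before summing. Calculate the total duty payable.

Line 1 (1735.32.65, Fenador, 7,565 kg, €1,797,519.65):
Code 1735.32.65 is under a tariff-rate quota (threshold 3,125 kg). In-quota: 3,125 kg at 1%; over-quota: 4,440 kg at 25.5%.
Pro-rata value split: in-quota = €1,797,519.65 × 3,125/7,565 = €742,531.25; over-quota = €1,797,519.65 − €742,531.25 = €1,054,988.40.
In-quota duty = €742,531.25 × 1% = €7,425.31. Over-quota duty = €1,054,988.40 × 25.5% = €269,022.04.
Line duty = €7,425.31 + €269,022.04 = €276,447.35.
Line 2 (8816.75.68, Galeth, 237 units, €16,544.97):
Base rate for 8816.75.68 is 34.5%.
Origin Galeth qualifies under the Dureth–Galeth agreement and 8816.75.68 is covered: preferential rate Free applies instead.
The additional-duty order on 8816.75.68 targets Fenador, not Galeth; it does not apply.
Duty = €16,544.97 × 0% = €0.00.
Total = €276,447.35 + €0.00 = €276,447.35.

€276,447.35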